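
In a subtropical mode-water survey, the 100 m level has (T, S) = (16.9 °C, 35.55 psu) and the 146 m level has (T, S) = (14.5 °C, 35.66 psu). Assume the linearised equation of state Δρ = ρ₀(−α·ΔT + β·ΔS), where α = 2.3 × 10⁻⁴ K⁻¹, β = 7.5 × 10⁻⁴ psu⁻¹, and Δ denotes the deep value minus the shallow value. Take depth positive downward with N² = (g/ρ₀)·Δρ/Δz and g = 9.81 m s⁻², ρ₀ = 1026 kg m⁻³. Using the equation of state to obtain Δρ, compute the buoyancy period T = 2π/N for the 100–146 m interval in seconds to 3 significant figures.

540 s

ΔT = -2.4 K, ΔS = +0.11 psu (deep − shallow).
Δρ/ρ₀ = −αΔT + βΔS = 5.52 × 10⁻⁴ + 8.25 × 10⁻⁵ = 6.345 × 10⁻⁴, so Δρ ≈ 0.6510 kg m⁻³.
N² = (g/ρ₀)·Δρ/Δz = g·(Δρ/ρ₀)/Δz = 9.81 × 6.345 × 10⁻⁴ / 46 = 1.3531 × 10⁻⁴ s⁻².
N = √(1.3531 × 10⁻⁴) = 0.011632 rad s⁻¹ → T = 2π/N = 540.16 s ≈ 540 s.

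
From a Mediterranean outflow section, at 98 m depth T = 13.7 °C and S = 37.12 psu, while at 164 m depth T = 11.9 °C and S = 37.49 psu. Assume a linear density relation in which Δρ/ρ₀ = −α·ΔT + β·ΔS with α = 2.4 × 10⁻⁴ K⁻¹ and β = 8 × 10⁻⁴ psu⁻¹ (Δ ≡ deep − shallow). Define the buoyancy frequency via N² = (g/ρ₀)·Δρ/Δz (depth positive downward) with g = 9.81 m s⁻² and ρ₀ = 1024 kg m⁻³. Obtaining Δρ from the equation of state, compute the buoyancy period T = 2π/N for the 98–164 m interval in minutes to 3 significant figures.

ΔT = -1.8 K, ΔS = +0.37 psu (deep − shallow).
Δρ/ρ₀ = −αΔT + βΔS = 4.32 × 10⁻⁴ + 2.96 × 10⁻⁴ = 7.28 × 10⁻⁴, so Δρ ≈ 0.7455 kg m⁻³.
N² = (g/ρ₀)·Δρ/Δz = g·(Δρ/ρ₀)/Δz = 9.81 × 7.28 × 10⁻⁴ / 66 = 1.0821 × 10⁻⁴ s⁻².
N = √(1.0821 × 10⁻⁴) = 0.010402 rad s⁻¹ → T = 2π/N = 604.04 s = 10.067 min ≈ 10.1 min.

10.1 min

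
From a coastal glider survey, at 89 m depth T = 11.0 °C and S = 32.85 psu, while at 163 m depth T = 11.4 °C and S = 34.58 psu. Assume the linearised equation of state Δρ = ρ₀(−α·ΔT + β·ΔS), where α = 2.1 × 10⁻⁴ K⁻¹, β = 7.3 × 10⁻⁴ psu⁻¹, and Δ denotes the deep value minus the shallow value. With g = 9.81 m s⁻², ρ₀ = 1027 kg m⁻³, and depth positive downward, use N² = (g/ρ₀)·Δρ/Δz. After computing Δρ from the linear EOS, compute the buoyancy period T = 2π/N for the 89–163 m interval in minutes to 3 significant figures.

8.38 min

ΔT = +0.4 K, ΔS = +1.73 psu (deep − shallow).
Δρ/ρ₀ = −αΔT + βΔS = -8.40 × 10⁻⁵ + 1.2629 × 10⁻³ = 1.1789 × 10⁻³, so Δρ ≈ 1.211 kg m⁻³.
N² = (g/ρ₀)·Δρ/Δz = g·(Δρ/ρ₀)/Δz = 9.81 × 1.1789 × 10⁻³ / 74 = 1.5628 × 10⁻⁴ s⁻².
N = √(1.5628 × 10⁻⁴) = 0.012501 rad s⁻¹ → T = 2π/N = 502.61 s = 8.3768 min ≈ 8.38 min.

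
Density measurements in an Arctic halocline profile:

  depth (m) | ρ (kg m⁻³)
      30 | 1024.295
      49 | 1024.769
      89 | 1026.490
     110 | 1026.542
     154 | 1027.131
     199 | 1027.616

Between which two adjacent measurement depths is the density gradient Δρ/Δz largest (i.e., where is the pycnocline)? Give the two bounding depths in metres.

49–89 m

Compute the density gradient over each adjacent pair:
  30–49 m: Δρ/Δz = 0.474/19 = 0.025 kg m⁻⁴
  49–89 m: Δρ/Δz = 1.721/40 = 0.043 kg m⁻⁴
  89–110 m: Δρ/Δz = 0.052/21 = 2.5 × 10⁻³ kg m⁻⁴
  110–154 m: Δρ/Δz = 0.589/44 = 0.013 kg m⁻⁴
  154–199 m: Δρ/Δz = 0.485/45 = 0.011 kg m⁻⁴
The largest gradient is in the 49–89 m interval — the pycnocline.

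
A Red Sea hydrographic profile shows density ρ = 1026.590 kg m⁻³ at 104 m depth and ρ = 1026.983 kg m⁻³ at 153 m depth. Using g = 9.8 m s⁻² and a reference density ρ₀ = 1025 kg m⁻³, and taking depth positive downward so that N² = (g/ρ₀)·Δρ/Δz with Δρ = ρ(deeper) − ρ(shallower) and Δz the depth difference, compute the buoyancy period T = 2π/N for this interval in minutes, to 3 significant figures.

12.0 min

Δρ = 1026.983 − 1026.590 = 0.393 kg m⁻³ over Δz = 153 − 104 = 49 m.
N² = (9.8/1025) × (0.393/49) = 7.6683 × 10⁻⁵ s⁻².
N = √(7.6683 × 10⁻⁵) = 8.7569 × 10⁻³ rad s⁻¹, so T = 2π/N = 717.51 s = 11.958 min ≈ 12.0 min.
N² > 0, so the interval is statically stable.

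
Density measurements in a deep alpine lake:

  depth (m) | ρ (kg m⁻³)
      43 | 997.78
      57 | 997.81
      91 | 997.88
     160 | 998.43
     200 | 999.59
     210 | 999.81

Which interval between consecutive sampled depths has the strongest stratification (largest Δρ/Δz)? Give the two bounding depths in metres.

Compute the density gradient over each adjacent pair:
  43–57 m: Δρ/Δz = 0.03/14 = 2.1 × 10⁻³ kg m⁻⁴
  57–91 m: Δρ/Δz = 0.07/34 = 2.1 × 10⁻³ kg m⁻⁴
  91–160 m: Δρ/Δz = 0.55/69 = 8.0 × 10⁻³ kg m⁻⁴
  160–200 m: Δρ/Δz = 1.16/40 = 0.029 kg m⁻⁴
  200–210 m: Δρ/Δz = 0.22/10 = 0.022 kg m⁻⁴
The largest gradient is in the 160–200 m interval — the pycnocline.

160–200 m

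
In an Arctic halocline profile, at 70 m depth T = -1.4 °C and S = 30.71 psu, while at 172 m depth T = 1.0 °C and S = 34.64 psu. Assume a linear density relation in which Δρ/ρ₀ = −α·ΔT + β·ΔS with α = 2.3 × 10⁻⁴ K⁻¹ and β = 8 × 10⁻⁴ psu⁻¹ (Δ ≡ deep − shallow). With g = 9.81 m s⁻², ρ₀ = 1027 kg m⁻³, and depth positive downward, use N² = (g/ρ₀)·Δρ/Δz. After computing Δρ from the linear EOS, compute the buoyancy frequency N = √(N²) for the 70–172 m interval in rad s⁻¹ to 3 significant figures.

0.0158 rad s⁻¹

ΔT = +2.4 K, ΔS = +3.93 psu (deep − shallow).
Δρ/ρ₀ = −αΔT + βΔS = -5.52 × 10⁻⁴ + 3.144 × 10⁻³ = 2.592 × 10⁻³, so Δρ ≈ 2.662 kg m⁻³.
N² = (g/ρ₀)·Δρ/Δz = g·(Δρ/ρ₀)/Δz = 9.81 × 2.592 × 10⁻³ / 102 = 2.4929 × 10⁻⁴ s⁻².
N = √(2.4929 × 10⁻⁴) = 0.015789 rad s⁻¹ ≈ 0.0158 rad s⁻¹.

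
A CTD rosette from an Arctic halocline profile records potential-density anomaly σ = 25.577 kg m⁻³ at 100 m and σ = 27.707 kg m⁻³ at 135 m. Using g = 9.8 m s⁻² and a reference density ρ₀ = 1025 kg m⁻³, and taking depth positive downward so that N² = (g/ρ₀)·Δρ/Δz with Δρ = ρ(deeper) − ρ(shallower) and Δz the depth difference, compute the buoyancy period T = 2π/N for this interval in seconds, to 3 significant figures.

Δρ = 1027.707 − 1025.577 = 2.130 kg m⁻³ over Δz = 135 − 100 = 35 m.
N² = (9.8/1025) × (2.130/35) = 5.8185 × 10⁻⁴ s⁻².
N = √(5.8185 × 10⁻⁴) = 0.024122 rad s⁻¹, so T = 2π/N = 260.48 s ≈ 260 s.

260 s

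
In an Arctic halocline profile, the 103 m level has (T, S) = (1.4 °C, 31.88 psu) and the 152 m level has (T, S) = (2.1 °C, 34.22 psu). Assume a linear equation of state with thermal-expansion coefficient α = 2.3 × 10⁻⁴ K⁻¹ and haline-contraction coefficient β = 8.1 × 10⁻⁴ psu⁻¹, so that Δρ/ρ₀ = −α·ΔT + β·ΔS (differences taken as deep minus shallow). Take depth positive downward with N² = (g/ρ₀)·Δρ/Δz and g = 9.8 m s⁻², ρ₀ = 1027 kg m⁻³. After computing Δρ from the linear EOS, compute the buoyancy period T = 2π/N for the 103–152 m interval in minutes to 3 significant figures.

5.62 min

ΔT = +0.7 K, ΔS = +2.34 psu (deep − shallow).
Δρ/ρ₀ = −αΔT + βΔS = -1.61 × 10⁻⁴ + 1.8954 × 10⁻³ = 1.7344 × 10⁻³, so Δρ ≈ 1.781 kg m⁻³.
N² = (g/ρ₀)·Δρ/Δz = g·(Δρ/ρ₀)/Δz = 9.8 × 1.7344 × 10⁻³ / 49 = 3.4688 × 10⁻⁴ s⁻².
N = √(3.4688 × 10⁻⁴) = 0.018625 rad s⁻¹ → T = 2π/N = 337.35 s = 5.6225 min ≈ 5.62 min.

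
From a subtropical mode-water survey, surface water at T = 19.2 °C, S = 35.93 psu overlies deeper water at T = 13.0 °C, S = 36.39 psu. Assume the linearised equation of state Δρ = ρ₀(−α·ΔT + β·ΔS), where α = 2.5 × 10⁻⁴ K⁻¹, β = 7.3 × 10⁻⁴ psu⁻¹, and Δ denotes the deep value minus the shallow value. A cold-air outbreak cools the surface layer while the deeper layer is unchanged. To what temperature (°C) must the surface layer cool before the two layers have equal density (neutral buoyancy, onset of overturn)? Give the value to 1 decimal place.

Neutral buoyancy requires Δρ = 0, i.e. −α(T_deep − T_surf′) + β(S_deep − S_surf) = 0.
T_surf′ = T_deep − (β/α)·ΔS = 13.0 − (7.3 × 10⁻⁴/2.5 × 10⁻⁴)·(+0.46) = 11.657 °C.
Cooling required: 19.2 − (11.657) = 7.543 °C.

11.7 °C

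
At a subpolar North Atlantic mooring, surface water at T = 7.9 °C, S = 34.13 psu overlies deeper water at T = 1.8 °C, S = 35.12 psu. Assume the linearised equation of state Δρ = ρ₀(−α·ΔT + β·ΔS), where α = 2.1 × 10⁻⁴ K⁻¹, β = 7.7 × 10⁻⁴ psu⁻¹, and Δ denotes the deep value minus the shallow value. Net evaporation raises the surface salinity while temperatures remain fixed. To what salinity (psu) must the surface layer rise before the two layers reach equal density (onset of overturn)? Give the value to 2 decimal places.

Neutral buoyancy requires −α(T_deep − T_surf) + β(S_deep − S_surf′) = 0.
S_surf′ = S_deep − (α/β)·ΔT = 35.12 − (2.1 × 10⁻⁴/7.7 × 10⁻⁴)·(-6.1) = 36.7836 psu.
Increase required: 36.7836 − 34.13 = 2.6536 psu.

36.78 psu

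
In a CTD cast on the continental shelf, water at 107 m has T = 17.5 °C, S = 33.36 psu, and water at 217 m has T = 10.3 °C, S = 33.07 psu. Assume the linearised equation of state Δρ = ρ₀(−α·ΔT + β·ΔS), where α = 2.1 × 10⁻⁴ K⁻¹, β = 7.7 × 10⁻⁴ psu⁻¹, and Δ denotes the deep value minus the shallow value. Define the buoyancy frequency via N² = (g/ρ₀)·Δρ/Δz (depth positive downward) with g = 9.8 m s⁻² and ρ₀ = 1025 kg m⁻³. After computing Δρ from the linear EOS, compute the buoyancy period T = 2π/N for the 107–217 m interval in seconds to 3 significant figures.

586 s

ΔT = -7.2 K, ΔS = -0.29 psu (deep − shallow).
Δρ/ρ₀ = −αΔT + βΔS = 1.512 × 10⁻³ − 2.233 × 10⁻⁴ = 1.2887 × 10⁻³, so Δρ ≈ 1.321 kg m⁻³.
N² = (g/ρ₀)·Δρ/Δz = g·(Δρ/ρ₀)/Δz = 9.8 × 1.2887 × 10⁻³ / 110 = 1.1481 × 10⁻⁴ s⁻².
N = √(1.1481 × 10⁻⁴) = 0.010715 rad s⁻¹ → T = 2π/N = 586.39 s ≈ 586 s.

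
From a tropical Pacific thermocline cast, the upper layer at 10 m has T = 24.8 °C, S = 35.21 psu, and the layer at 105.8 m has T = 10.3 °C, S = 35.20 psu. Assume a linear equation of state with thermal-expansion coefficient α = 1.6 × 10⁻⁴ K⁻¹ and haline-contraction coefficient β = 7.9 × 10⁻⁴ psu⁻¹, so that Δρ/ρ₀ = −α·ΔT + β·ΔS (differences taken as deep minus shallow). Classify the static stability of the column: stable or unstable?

ΔT = 10.3 − 24.8 = -14.5 K and ΔS = 35.20 − 35.21 = -0.01 psu (deep − shallow).
−αΔT = 2.32 × 10⁻³; βΔS = -7.90 × 10⁻⁶; sum Δρ/ρ₀ = 2.3121 × 10⁻³.
Δρ/ρ₀ > 0, so Δρ > 0: deeper water is denser → statically stable.

stable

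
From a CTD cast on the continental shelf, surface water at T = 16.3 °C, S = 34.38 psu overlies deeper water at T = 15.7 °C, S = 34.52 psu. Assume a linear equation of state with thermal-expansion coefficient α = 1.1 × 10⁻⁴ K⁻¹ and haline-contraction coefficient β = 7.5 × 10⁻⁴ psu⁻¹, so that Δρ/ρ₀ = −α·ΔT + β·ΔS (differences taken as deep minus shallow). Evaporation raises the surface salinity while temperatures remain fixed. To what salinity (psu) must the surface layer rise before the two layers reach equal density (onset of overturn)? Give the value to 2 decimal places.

Neutral buoyancy requires −α(T_deep − T_surf) + β(S_deep − S_surf′) = 0.
S_surf′ = S_deep − (α/β)·ΔT = 34.52 − (1.1 × 10⁻⁴/7.5 × 10⁻⁴)·(-0.6) = 34.6080 psu.
Increase required: 34.6080 − 34.38 = 0.2280 psu.

34.61 psu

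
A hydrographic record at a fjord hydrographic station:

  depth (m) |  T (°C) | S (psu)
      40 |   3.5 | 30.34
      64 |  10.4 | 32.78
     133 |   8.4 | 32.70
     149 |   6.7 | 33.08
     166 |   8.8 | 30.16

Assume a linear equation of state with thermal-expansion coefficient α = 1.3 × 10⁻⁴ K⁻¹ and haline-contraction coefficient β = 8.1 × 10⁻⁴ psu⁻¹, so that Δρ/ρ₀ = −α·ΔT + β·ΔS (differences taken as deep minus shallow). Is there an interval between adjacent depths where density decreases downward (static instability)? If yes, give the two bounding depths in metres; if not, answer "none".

149–166 m

Evaluate Δρ/ρ₀ = −αΔT + βΔS across each adjacent pair:
  40–64 m: −αΔT+βΔS = −(1.3 × 10⁻⁴)(+6.9)+(8.1 × 10⁻⁴)(+2.44) = 1.1 × 10⁻³ → stable
  64–133 m: −αΔT+βΔS = −(1.3 × 10⁻⁴)(-2.0)+(8.1 × 10⁻⁴)(-0.08) = 2.0 × 10⁻⁴ → stable
  133–149 m: −αΔT+βΔS = −(1.3 × 10⁻⁴)(-1.7)+(8.1 × 10⁻⁴)(+0.38) = 5.3 × 10⁻⁴ → stable
  149–166 m: −αΔT+βΔS = −(1.3 × 10⁻⁴)(+2.1)+(8.1 × 10⁻⁴)(-2.92) = -2.6 × 10⁻³ → UNSTABLE
The 149–166 m interval has Δρ < 0: lighter water underlies denser water.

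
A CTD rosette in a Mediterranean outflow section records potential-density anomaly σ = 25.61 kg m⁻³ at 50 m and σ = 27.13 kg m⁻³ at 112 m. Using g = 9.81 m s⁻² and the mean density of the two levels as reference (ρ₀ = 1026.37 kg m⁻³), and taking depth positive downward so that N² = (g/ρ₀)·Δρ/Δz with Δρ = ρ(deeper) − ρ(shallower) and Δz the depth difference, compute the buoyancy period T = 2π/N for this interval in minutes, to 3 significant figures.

Δρ = 1027.13 − 1025.61 = 1.52 kg m⁻³ over Δz = 112 − 50 = 62 m.
N² = (9.81/1026.37) × (1.52/62) = 2.3432 × 10⁻⁴ s⁻².
N = √(2.3432 × 10⁻⁴) = 0.015308 rad s⁻¹, so T = 2π/N = 410.45 s = 6.8408 min ≈ 6.84 min.
A positive N² confirms static stability across the interval.

6.84 min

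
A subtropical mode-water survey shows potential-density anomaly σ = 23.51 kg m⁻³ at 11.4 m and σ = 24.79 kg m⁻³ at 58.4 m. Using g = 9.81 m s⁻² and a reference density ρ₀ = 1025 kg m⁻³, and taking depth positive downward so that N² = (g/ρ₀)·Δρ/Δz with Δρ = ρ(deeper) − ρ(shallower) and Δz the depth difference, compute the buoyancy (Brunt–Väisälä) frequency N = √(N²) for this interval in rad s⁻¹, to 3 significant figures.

Δρ = 1024.79 − 1023.51 = 1.28 kg m⁻³ over Δz = 58.4 − 11.4 = 47 m.
N² = (9.81/1025) × (1.28/47) = 2.6065 × 10⁻⁴ s⁻².
N = √(2.6065 × 10⁻⁴) = 0.016145 rad s⁻¹ ≈ 0.0161 rad s⁻¹.

0.0161 rad s⁻¹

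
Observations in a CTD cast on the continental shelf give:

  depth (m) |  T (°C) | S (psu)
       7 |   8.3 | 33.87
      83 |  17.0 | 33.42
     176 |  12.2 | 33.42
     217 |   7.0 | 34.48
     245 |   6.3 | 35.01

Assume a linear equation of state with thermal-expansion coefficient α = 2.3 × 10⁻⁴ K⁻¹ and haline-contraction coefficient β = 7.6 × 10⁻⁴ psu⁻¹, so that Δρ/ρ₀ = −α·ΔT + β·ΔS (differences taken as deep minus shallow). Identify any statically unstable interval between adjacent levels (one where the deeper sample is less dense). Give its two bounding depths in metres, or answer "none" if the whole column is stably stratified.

Evaluate Δρ/ρ₀ = −αΔT + βΔS across each adjacent pair:
  7–83 m: −αΔT+βΔS = −(2.3 × 10⁻⁴)(+8.7)+(7.6 × 10⁻⁴)(-0.45) = -2.3 × 10⁻³ → UNSTABLE
  83–176 m: −αΔT+βΔS = −(2.3 × 10⁻⁴)(-4.8)+(7.6 × 10⁻⁴)(+0.00) = 1.1 × 10⁻³ → stable
  176–217 m: −αΔT+βΔS = −(2.3 × 10⁻⁴)(-5.2)+(7.6 × 10⁻⁴)(+1.06) = 2.0 × 10⁻³ → stable
  217–245 m: −αΔT+βΔS = −(2.3 × 10⁻⁴)(-0.7)+(7.6 × 10⁻⁴)(+0.53) = 5.6 × 10⁻⁴ → stable
The 7–83 m interval has Δρ < 0: lighter water underlies denser water.

7–83 m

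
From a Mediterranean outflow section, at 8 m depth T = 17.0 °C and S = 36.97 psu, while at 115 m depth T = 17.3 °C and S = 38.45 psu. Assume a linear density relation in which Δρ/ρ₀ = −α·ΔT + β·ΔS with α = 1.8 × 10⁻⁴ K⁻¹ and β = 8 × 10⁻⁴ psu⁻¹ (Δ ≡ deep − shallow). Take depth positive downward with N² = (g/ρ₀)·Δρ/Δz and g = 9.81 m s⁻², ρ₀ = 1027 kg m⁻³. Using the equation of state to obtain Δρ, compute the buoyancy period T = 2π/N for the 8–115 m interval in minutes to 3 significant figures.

10.3 min

ΔT = +0.3 K, ΔS = +1.48 psu (deep − shallow).
Δρ/ρ₀ = −αΔT + βΔS = -5.40 × 10⁻⁵ + 1.184 × 10⁻³ = 1.13 × 10⁻³, so Δρ ≈ 1.161 kg m⁻³.
N² = (g/ρ₀)·Δρ/Δz = g·(Δρ/ρ₀)/Δz = 9.81 × 1.13 × 10⁻³ / 107 = 1.0360 × 10⁻⁴ s⁻².
N = √(1.0360 × 10⁻⁴) = 0.010178 rad s⁻¹ → T = 2π/N = 617.33 s = 10.289 min ≈ 10.3 min.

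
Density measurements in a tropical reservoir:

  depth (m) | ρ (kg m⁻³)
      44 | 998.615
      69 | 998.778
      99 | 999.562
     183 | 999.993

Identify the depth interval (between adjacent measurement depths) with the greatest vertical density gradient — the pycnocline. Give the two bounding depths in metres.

Compute the density gradient over each adjacent pair:
  44–69 m: Δρ/Δz = 0.163/25 = 6.5 × 10⁻³ kg m⁻⁴
  69–99 m: Δρ/Δz = 0.784/30 = 0.026 kg m⁻⁴
  99–183 m: Δρ/Δz = 0.431/84 = 5.1 × 10⁻³ kg m⁻⁴
The largest gradient is in the 69–99 m interval — the pycnocline.

69–99 m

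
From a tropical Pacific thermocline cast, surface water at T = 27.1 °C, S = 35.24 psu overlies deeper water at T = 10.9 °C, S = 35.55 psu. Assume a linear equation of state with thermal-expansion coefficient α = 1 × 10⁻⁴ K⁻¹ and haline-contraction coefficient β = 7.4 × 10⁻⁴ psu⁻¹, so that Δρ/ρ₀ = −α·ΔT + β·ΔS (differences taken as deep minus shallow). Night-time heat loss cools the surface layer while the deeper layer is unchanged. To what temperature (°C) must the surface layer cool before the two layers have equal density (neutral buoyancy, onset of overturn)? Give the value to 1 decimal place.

8.6 °C

Neutral buoyancy requires Δρ = 0, i.e. −α(T_deep − T_surf′) + β(S_deep − S_surf) = 0.
T_surf′ = T_deep − (β/α)·ΔS = 10.9 − (7.4 × 10⁻⁴/1 × 10⁻⁴)·(+0.31) = 8.606 °C.
Cooling required: 27.1 − (8.606) = 18.494 °C.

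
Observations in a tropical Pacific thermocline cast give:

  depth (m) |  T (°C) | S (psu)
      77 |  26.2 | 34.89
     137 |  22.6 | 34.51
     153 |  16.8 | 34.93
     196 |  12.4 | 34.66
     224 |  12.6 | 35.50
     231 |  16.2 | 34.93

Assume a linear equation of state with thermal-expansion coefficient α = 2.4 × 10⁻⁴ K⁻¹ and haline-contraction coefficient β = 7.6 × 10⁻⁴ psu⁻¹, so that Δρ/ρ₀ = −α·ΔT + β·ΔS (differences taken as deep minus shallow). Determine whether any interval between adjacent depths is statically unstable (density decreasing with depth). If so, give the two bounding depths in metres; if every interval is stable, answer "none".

Evaluate Δρ/ρ₀ = −αΔT + βΔS across each adjacent pair:
  77–137 m: −αΔT+βΔS = −(2.4 × 10⁻⁴)(-3.6)+(7.6 × 10⁻⁴)(-0.38) = 5.8 × 10⁻⁴ → stable
  137–153 m: −αΔT+βΔS = −(2.4 × 10⁻⁴)(-5.8)+(7.6 × 10⁻⁴)(+0.42) = 1.7 × 10⁻³ → stable
  153–196 m: −αΔT+βΔS = −(2.4 × 10⁻⁴)(-4.4)+(7.6 × 10⁻⁴)(-0.27) = 8.5 × 10⁻⁴ → stable
  196–224 m: −αΔT+βΔS = −(2.4 × 10⁻⁴)(+0.2)+(7.6 × 10⁻⁴)(+0.84) = 5.9 × 10⁻⁴ → stable
  224–231 m: −αΔT+βΔS = −(2.4 × 10⁻⁴)(+3.6)+(7.6 × 10⁻⁴)(-0.57) = -1.3 × 10⁻³ → UNSTABLE
The 224–231 m interval has Δρ < 0: lighter water underlies denser water.

224–231 m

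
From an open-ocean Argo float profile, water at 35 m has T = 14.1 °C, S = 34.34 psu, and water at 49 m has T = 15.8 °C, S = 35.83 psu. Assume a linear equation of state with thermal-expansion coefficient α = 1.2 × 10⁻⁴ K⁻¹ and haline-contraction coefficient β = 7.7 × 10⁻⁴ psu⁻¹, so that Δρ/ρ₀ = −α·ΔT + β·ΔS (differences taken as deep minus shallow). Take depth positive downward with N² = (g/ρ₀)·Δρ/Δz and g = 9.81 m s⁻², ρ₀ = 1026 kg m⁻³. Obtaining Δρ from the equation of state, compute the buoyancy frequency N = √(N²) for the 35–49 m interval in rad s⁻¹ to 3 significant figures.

0.0257 rad s⁻¹

ΔT = +1.7 K, ΔS = +1.49 psu (deep − shallow).
Δρ/ρ₀ = −αΔT + βΔS = -2.04 × 10⁻⁴ + 1.1473 × 10⁻³ = 9.433 × 10⁻⁴, so Δρ ≈ 0.9678 kg m⁻³.
N² = (g/ρ₀)·Δρ/Δz = g·(Δρ/ρ₀)/Δz = 9.81 × 9.433 × 10⁻⁴ / 14 = 6.6098 × 10⁻⁴ s⁻².
N = √(6.6098 × 10⁻⁴) = 0.025710 rad s⁻¹ ≈ 0.0257 rad s⁻¹.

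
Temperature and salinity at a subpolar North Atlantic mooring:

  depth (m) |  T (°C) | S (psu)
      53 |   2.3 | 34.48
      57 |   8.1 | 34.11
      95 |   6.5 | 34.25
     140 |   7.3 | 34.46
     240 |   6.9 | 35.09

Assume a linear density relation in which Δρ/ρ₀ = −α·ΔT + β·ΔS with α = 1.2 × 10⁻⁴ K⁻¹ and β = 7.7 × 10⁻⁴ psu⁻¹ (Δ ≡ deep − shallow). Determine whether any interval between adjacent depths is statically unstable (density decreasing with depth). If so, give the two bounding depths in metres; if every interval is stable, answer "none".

Evaluate Δρ/ρ₀ = −αΔT + βΔS across each adjacent pair:
  53–57 m: −αΔT+βΔS = −(1.2 × 10⁻⁴)(+5.8)+(7.7 × 10⁻⁴)(-0.37) = -9.8 × 10⁻⁴ → UNSTABLE
  57–95 m: −αΔT+βΔS = −(1.2 × 10⁻⁴)(-1.6)+(7.7 × 10⁻⁴)(+0.14) = 3.0 × 10⁻⁴ → stable
  95–140 m: −αΔT+βΔS = −(1.2 × 10⁻⁴)(+0.8)+(7.7 × 10⁻⁴)(+0.21) = 6.6 × 10⁻⁵ → stable
  140–240 m: −αΔT+βΔS = −(1.2 × 10⁻⁴)(-0.4)+(7.7 × 10⁻⁴)(+0.63) = 5.3 × 10⁻⁴ → stable
The 53–57 m interval has Δρ < 0: lighter water underlies denser water.

53–57 m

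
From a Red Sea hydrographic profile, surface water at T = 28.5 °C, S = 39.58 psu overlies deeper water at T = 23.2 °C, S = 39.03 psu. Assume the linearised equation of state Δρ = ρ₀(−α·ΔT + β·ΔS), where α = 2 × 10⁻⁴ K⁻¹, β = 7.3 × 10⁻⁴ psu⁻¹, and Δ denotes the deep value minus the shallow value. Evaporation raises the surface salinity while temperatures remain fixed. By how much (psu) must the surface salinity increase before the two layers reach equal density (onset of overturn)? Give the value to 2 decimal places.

Neutral buoyancy requires −α(T_deep − T_surf) + β(S_deep − S_surf′) = 0.
S_surf′ = S_deep − (α/β)·ΔT = 39.03 − (2 × 10⁻⁴/7.3 × 10⁻⁴)·(-5.3) = 40.4821 psu.
Increase required: 40.4821 − 39.58 = 0.9021 psu.

0.90 psu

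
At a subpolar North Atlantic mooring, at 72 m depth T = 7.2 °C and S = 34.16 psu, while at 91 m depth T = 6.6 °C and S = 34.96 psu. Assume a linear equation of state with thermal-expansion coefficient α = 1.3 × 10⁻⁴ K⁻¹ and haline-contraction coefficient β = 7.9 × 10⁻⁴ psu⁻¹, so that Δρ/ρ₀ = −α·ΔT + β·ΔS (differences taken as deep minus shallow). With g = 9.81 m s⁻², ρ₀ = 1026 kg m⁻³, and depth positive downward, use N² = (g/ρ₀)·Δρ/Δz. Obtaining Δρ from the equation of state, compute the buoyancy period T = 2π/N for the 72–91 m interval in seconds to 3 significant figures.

ΔT = -0.6 K, ΔS = +0.80 psu (deep − shallow).
Δρ/ρ₀ = −αΔT + βΔS = 7.80 × 10⁻⁵ + 6.32 × 10⁻⁴ = 7.10 × 10⁻⁴, so Δρ ≈ 0.7285 kg m⁻³.
N² = (g/ρ₀)·Δρ/Δz = g·(Δρ/ρ₀)/Δz = 9.81 × 7.10 × 10⁻⁴ / 19 = 3.6658 × 10⁻⁴ s⁻².
N = √(3.6658 × 10⁻⁴) = 0.019146 rad s⁻¹ → T = 2π/N = 328.17 s ≈ 328 s.

328 s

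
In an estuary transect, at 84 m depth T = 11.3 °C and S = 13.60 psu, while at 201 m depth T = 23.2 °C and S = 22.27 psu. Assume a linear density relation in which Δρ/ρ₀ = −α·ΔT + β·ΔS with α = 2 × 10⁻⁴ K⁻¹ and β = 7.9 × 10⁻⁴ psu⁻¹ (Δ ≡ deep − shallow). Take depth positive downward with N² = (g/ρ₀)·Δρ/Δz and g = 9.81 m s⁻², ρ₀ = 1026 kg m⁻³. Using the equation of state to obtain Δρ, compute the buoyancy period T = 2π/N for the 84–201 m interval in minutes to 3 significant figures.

ΔT = +11.9 K, ΔS = +8.67 psu (deep − shallow).
Δρ/ρ₀ = −αΔT + βΔS = -2.38 × 10⁻³ + 6.8493 × 10⁻³ = 4.4693 × 10⁻³, so Δρ ≈ 4.586 kg m⁻³.
N² = (g/ρ₀)·Δρ/Δz = g·(Δρ/ρ₀)/Δz = 9.81 × 4.4693 × 10⁻³ / 117 = 3.7473 × 10⁻⁴ s⁻².
N = √(3.7473 × 10⁻⁴) = 0.019358 rad s⁻¹ → T = 2π/N = 324.58 s = 5.4097 min ≈ 5.41 min.

5.41 min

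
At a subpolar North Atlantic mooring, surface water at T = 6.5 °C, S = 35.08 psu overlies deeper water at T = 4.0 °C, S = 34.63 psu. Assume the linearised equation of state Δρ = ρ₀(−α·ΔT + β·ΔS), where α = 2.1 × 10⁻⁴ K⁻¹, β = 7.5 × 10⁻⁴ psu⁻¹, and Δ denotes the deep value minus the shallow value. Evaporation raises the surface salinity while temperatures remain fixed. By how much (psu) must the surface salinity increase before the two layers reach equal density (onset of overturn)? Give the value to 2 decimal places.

Neutral buoyancy requires −α(T_deep − T_surf) + β(S_deep − S_surf′) = 0.
S_surf′ = S_deep − (α/β)·ΔT = 34.63 − (2.1 × 10⁻⁴/7.5 × 10⁻⁴)·(-2.5) = 35.3300 psu.
Increase required: 35.3300 − 35.08 = 0.2500 psu.

0.25 psu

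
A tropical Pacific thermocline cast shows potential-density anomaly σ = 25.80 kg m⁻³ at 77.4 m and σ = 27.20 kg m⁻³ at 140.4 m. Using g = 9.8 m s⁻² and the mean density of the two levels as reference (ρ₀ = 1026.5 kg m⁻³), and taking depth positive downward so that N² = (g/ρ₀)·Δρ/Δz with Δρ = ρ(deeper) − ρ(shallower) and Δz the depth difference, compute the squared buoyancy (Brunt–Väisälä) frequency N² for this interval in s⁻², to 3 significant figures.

Δρ = 1027.20 − 1025.80 = 1.40 kg m⁻³ over Δz = 140.4 − 77.4 = 63 m.
N² = (9.8/1026.5) × (1.40/63) = 2.1216 × 10⁻⁴ s⁻² ≈ 2.12 × 10⁻⁴ s⁻².

2.12 × 10⁻⁴ s⁻²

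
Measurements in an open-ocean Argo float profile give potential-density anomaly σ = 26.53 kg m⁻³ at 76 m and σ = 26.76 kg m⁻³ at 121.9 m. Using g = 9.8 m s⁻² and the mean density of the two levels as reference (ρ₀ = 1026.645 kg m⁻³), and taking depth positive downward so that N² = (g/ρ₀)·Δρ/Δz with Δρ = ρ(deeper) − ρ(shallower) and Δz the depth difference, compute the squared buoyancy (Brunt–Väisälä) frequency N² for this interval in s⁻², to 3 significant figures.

Δρ = 1026.76 − 1026.53 = 0.23 kg m⁻³ over Δz = 121.9 − 76 = 45.9 m.
N² = (9.8/1026.645) × (0.23/45.9) = 4.7832 × 10⁻⁵ s⁻² ≈ 4.78 × 10⁻⁵ s⁻².

4.78 × 10⁻⁵ s⁻²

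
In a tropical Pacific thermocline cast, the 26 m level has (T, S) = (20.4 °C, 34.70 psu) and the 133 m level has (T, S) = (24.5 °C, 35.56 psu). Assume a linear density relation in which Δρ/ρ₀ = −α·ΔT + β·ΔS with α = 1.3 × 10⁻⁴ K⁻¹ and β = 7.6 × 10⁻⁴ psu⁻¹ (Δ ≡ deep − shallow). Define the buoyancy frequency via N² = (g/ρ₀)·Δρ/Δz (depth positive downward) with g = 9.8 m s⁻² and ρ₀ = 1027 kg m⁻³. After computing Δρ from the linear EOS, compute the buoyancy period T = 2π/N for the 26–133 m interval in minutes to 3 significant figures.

ΔT = +4.1 K, ΔS = +0.86 psu (deep − shallow).
Δρ/ρ₀ = −αΔT + βΔS = -5.33 × 10⁻⁴ + 6.536 × 10⁻⁴ = 1.206 × 10⁻⁴, so Δρ ≈ 0.1239 kg m⁻³.
N² = (g/ρ₀)·Δρ/Δz = g·(Δρ/ρ₀)/Δz = 9.8 × 1.206 × 10⁻⁴ / 107 = 1.1046 × 10⁻⁵ s⁻².
N = √(1.1046 × 10⁻⁵) = 3.3236 × 10⁻³ rad s⁻¹ → T = 2π/N = 1.8905 × 10³ s = 31.508 min ≈ 31.5 min.

31.5 min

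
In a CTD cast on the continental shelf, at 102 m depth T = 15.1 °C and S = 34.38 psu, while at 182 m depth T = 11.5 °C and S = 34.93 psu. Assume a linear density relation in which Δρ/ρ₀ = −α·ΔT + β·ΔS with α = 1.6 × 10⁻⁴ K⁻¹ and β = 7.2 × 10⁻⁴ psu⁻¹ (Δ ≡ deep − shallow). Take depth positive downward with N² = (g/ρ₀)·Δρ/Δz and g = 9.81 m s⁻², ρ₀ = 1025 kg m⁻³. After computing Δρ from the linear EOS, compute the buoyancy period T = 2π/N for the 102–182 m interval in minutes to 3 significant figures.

ΔT = -3.6 K, ΔS = +0.55 psu (deep − shallow).
Δρ/ρ₀ = −αΔT + βΔS = 5.76 × 10⁻⁴ + 3.96 × 10⁻⁴ = 9.72 × 10⁻⁴, so Δρ ≈ 0.9963 kg m⁻³.
N² = (g/ρ₀)·Δρ/Δz = g·(Δρ/ρ₀)/Δz = 9.81 × 9.72 × 10⁻⁴ / 80 = 1.1919 × 10⁻⁴ s⁻².
N = √(1.1919 × 10⁻⁴) = 0.010917 rad s⁻¹ → T = 2π/N = 575.54 s = 9.5923 min ≈ 9.59 min.

9.59 min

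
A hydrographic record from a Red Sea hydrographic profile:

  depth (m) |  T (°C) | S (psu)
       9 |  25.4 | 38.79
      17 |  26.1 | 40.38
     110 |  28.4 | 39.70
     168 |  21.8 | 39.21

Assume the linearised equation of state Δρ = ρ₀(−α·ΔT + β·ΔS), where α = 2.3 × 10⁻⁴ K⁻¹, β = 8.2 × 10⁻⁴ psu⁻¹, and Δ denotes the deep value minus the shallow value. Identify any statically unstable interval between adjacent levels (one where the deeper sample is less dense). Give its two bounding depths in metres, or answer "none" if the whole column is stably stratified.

Evaluate Δρ/ρ₀ = −αΔT + βΔS across each adjacent pair:
  9–17 m: −αΔT+βΔS = −(2.3 × 10⁻⁴)(+0.7)+(8.2 × 10⁻⁴)(+1.59) = 1.1 × 10⁻³ → stable
  17–110 m: −αΔT+βΔS = −(2.3 × 10⁻⁴)(+2.3)+(8.2 × 10⁻⁴)(-0.68) = -1.1 × 10⁻³ → UNSTABLE
  110–168 m: −αΔT+βΔS = −(2.3 × 10⁻⁴)(-6.6)+(8.2 × 10⁻⁴)(-0.49) = 1.1 × 10⁻³ → stable
The 17–110 m interval has Δρ < 0: lighter water underlies denser water.

17–110 m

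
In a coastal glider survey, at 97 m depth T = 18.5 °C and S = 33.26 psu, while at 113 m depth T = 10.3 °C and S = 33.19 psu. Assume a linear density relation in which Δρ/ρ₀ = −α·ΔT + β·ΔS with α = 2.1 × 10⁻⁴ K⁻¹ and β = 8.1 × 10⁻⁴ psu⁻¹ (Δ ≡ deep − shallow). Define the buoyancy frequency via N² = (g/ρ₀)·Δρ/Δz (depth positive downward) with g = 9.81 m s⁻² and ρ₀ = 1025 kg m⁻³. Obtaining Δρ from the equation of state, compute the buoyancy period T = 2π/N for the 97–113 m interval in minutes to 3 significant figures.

ΔT = -8.2 K, ΔS = -0.07 psu (deep − shallow).
Δρ/ρ₀ = −αΔT + βΔS = 1.722 × 10⁻³ − 5.67 × 10⁻⁵ = 1.6653 × 10⁻³, so Δρ ≈ 1.707 kg m⁻³.
N² = (g/ρ₀)·Δρ/Δz = g·(Δρ/ρ₀)/Δz = 9.81 × 1.6653 × 10⁻³ / 16 = 1.0210 × 10⁻³ s⁻².
N = √(1.0210 × 10⁻³) = 0.031953 rad s⁻¹ → T = 2π/N = 196.64 s = 3.2773 min ≈ 3.28 min.

3.28 min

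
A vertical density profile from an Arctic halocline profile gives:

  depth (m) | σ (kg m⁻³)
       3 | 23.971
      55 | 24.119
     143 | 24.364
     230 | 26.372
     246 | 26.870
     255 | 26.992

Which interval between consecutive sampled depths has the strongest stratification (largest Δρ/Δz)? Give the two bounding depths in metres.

230–246 m

Compute the density gradient over each adjacent pair:
  3–55 m: Δρ/Δz = 0.148/52 = 2.8 × 10⁻³ kg m⁻⁴
  55–143 m: Δρ/Δz = 0.245/88 = 2.8 × 10⁻³ kg m⁻⁴
  143–230 m: Δρ/Δz = 2.008/87 = 0.023 kg m⁻⁴
  230–246 m: Δρ/Δz = 0.498/16 = 0.031 kg m⁻⁴
  246–255 m: Δρ/Δz = 0.122/9 = 0.014 kg m⁻⁴
The largest gradient is in the 230–246 m interval — the pycnocline.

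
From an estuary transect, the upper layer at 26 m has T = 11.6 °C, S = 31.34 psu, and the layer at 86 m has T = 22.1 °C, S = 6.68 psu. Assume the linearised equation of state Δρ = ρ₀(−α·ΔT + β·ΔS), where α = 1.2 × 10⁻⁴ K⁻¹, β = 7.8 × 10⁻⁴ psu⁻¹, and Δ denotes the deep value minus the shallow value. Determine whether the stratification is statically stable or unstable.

unstable

ΔT = 22.1 − 11.6 = +10.5 K and ΔS = 6.68 − 31.34 = -24.66 psu (deep − shallow).
−αΔT = -1.26 × 10⁻³; βΔS = -0.0192348; sum Δρ/ρ₀ = -0.0204948.
Δρ/ρ₀ < 0, so Δρ < 0: deeper water is lighter → statically unstable; the column would overturn.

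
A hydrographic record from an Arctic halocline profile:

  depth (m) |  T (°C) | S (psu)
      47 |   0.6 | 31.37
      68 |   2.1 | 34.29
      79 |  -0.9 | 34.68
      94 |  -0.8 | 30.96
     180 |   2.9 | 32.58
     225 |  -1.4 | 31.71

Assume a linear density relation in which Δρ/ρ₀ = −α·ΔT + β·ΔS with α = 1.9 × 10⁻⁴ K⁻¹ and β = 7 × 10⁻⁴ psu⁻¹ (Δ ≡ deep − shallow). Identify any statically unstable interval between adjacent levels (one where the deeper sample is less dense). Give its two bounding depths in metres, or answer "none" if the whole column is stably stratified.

Evaluate Δρ/ρ₀ = −αΔT + βΔS across each adjacent pair:
  47–68 m: −αΔT+βΔS = −(1.9 × 10⁻⁴)(+1.5)+(7 × 10⁻⁴)(+2.92) = 1.8 × 10⁻³ → stable
  68–79 m: −αΔT+βΔS = −(1.9 × 10⁻⁴)(-3.0)+(7 × 10⁻⁴)(+0.39) = 8.4 × 10⁻⁴ → stable
  79–94 m: −αΔT+βΔS = −(1.9 × 10⁻⁴)(+0.1)+(7 × 10⁻⁴)(-3.72) = -2.6 × 10⁻³ → UNSTABLE
  94–180 m: −αΔT+βΔS = −(1.9 × 10⁻⁴)(+3.7)+(7 × 10⁻⁴)(+1.62) = 4.3 × 10⁻⁴ → stable
  180–225 m: −αΔT+βΔS = −(1.9 × 10⁻⁴)(-4.3)+(7 × 10⁻⁴)(-0.87) = 2.1 × 10⁻⁴ → stable
The 79–94 m interval has Δρ < 0: lighter water underlies denser water.

79–94 m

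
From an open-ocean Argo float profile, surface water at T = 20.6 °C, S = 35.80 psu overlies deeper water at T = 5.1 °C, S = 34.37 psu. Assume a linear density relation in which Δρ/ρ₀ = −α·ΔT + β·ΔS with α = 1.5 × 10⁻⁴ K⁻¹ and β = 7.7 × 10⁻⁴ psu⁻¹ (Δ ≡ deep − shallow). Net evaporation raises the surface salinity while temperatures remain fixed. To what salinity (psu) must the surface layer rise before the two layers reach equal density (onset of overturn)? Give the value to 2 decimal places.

37.39 psu

Neutral buoyancy requires −α(T_deep − T_surf) + β(S_deep − S_surf′) = 0.
S_surf′ = S_deep − (α/β)·ΔT = 34.37 − (1.5 × 10⁻⁴/7.7 × 10⁻⁴)·(-15.5) = 37.3895 psu.
Increase required: 37.3895 − 35.80 = 1.5895 psu.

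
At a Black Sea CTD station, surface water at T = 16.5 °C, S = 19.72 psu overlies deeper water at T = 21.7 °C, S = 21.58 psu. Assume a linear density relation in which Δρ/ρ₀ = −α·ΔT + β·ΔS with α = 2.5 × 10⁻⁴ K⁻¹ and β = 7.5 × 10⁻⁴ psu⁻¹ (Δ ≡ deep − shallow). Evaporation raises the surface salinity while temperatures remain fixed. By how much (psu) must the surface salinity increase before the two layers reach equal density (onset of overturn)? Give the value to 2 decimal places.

0.13 psu

Neutral buoyancy requires −α(T_deep − T_surf) + β(S_deep − S_surf′) = 0.
S_surf′ = S_deep − (α/β)·ΔT = 21.58 − (2.5 × 10⁻⁴/7.5 × 10⁻⁴)·(+5.2) = 19.8467 psu.
Increase required: 19.8467 − 19.72 = 0.1267 psu.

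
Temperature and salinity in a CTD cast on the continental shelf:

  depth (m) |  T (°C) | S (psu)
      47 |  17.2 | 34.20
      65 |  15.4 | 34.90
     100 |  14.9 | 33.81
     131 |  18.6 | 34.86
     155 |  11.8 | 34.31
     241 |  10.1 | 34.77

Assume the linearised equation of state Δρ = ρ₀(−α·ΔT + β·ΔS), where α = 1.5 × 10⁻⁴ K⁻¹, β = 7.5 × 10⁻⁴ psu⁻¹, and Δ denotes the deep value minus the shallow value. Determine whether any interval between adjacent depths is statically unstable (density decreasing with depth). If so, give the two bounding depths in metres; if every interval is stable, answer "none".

Evaluate Δρ/ρ₀ = −αΔT + βΔS across each adjacent pair:
  47–65 m: −αΔT+βΔS = −(1.5 × 10⁻⁴)(-1.8)+(7.5 × 10⁻⁴)(+0.70) = 7.9 × 10⁻⁴ → stable
  65–100 m: −αΔT+βΔS = −(1.5 × 10⁻⁴)(-0.5)+(7.5 × 10⁻⁴)(-1.09) = -7.4 × 10⁻⁴ → UNSTABLE
  100–131 m: −αΔT+βΔS = −(1.5 × 10⁻⁴)(+3.7)+(7.5 × 10⁻⁴)(+1.05) = 2.3 × 10⁻⁴ → stable
  131–155 m: −αΔT+βΔS = −(1.5 × 10⁻⁴)(-6.8)+(7.5 × 10⁻⁴)(-0.55) = 6.1 × 10⁻⁴ → stable
  155–241 m: −αΔT+βΔS = −(1.5 × 10⁻⁴)(-1.7)+(7.5 × 10⁻⁴)(+0.46) = 6.0 × 10⁻⁴ → stable
The 65–100 m interval has Δρ < 0: lighter water underlies denser water.

65–100 m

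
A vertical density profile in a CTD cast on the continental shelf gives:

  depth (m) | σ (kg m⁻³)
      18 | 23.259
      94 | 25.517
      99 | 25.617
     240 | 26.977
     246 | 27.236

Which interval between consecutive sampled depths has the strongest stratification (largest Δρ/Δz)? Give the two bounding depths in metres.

240–246 m

Compute the density gradient over each adjacent pair:
  18–94 m: Δρ/Δz = 2.258/76 = 0.030 kg m⁻⁴
  94–99 m: Δρ/Δz = 0.100/5 = 0.020 kg m⁻⁴
  99–240 m: Δρ/Δz = 1.360/141 = 9.6 × 10⁻³ kg m⁻⁴
  240–246 m: Δρ/Δz = 0.259/6 = 0.043 kg m⁻⁴
The largest gradient is in the 240–246 m interval — the pycnocline.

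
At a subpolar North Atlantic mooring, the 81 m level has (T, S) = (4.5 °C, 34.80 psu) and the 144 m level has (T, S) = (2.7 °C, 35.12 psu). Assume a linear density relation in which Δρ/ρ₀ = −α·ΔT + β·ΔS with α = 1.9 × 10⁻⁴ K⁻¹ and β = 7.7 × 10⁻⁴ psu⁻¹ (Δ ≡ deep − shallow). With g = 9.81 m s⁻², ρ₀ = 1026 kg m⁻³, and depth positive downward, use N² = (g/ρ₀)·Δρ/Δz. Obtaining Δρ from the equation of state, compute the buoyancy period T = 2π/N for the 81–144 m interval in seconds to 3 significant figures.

ΔT = -1.8 K, ΔS = +0.32 psu (deep − shallow).
Δρ/ρ₀ = −αΔT + βΔS = 3.42 × 10⁻⁴ + 2.464 × 10⁻⁴ = 5.884 × 10⁻⁴, so Δρ ≈ 0.6037 kg m⁻³.
N² = (g/ρ₀)·Δρ/Δz = g·(Δρ/ρ₀)/Δz = 9.81 × 5.884 × 10⁻⁴ / 63 = 9.1622 × 10⁻⁵ s⁻².
N = √(9.1622 × 10⁻⁵) = 9.5719 × 10⁻³ rad s⁻¹ → T = 2π/N = 656.42 s ≈ 656 s.

656 s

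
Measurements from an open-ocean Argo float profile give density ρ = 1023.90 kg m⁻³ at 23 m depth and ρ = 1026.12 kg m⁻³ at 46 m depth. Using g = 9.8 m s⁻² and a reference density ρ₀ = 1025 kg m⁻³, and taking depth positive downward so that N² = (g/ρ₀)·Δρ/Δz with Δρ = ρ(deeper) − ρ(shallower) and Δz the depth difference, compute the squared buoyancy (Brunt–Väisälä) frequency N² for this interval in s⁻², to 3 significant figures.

Δρ = 1026.12 − 1023.90 = 2.22 kg m⁻³ over Δz = 46 − 23 = 23 m.
N² = (9.8/1025) × (2.22/23) = 9.2284 × 10⁻⁴ s⁻² ≈ 9.23 × 10⁻⁴ s⁻².

9.23 × 10⁻⁴ s⁻²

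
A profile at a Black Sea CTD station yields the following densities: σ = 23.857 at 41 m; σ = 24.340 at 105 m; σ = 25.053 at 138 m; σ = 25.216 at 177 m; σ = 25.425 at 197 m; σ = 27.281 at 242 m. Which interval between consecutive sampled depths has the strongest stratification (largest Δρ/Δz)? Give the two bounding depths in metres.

197–242 m

Compute the density gradient over each adjacent pair:
  41–105 m: Δρ/Δz = 0.483/64 = 7.5 × 10⁻³ kg m⁻⁴
  105–138 m: Δρ/Δz = 0.713/33 = 0.022 kg m⁻⁴
  138–177 m: Δρ/Δz = 0.163/39 = 4.2 × 10⁻³ kg m⁻⁴
  177–197 m: Δρ/Δz = 0.209/20 = 0.010 kg m⁻⁴
  197–242 m: Δρ/Δz = 1.856/45 = 0.041 kg m⁻⁴
The largest gradient is in the 197–242 m interval — the pycnocline.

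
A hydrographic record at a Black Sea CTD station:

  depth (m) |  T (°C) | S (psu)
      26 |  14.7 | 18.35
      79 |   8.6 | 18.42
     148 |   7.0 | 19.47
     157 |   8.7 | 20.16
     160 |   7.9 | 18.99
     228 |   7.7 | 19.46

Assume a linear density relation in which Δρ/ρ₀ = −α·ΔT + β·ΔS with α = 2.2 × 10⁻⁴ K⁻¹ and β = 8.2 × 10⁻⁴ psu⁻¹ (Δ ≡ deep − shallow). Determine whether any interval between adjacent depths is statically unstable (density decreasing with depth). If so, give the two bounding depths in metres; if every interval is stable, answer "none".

157–160 m

Evaluate Δρ/ρ₀ = −αΔT + βΔS across each adjacent pair:
  26–79 m: −αΔT+βΔS = −(2.2 × 10⁻⁴)(-6.1)+(8.2 × 10⁻⁴)(+0.07) = 1.4 × 10⁻³ → stable
  79–148 m: −αΔT+βΔS = −(2.2 × 10⁻⁴)(-1.6)+(8.2 × 10⁻⁴)(+1.05) = 1.2 × 10⁻³ → stable
  148–157 m: −αΔT+βΔS = −(2.2 × 10⁻⁴)(+1.7)+(8.2 × 10⁻⁴)(+0.69) = 1.9 × 10⁻⁴ → stable
  157–160 m: −αΔT+βΔS = −(2.2 × 10⁻⁴)(-0.8)+(8.2 × 10⁻⁴)(-1.17) = -7.8 × 10⁻⁴ → UNSTABLE
  160–228 m: −αΔT+βΔS = −(2.2 × 10⁻⁴)(-0.2)+(8.2 × 10⁻⁴)(+0.47) = 4.3 × 10⁻⁴ → stable
The 157–160 m interval has Δρ < 0: lighter water underlies denser water.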